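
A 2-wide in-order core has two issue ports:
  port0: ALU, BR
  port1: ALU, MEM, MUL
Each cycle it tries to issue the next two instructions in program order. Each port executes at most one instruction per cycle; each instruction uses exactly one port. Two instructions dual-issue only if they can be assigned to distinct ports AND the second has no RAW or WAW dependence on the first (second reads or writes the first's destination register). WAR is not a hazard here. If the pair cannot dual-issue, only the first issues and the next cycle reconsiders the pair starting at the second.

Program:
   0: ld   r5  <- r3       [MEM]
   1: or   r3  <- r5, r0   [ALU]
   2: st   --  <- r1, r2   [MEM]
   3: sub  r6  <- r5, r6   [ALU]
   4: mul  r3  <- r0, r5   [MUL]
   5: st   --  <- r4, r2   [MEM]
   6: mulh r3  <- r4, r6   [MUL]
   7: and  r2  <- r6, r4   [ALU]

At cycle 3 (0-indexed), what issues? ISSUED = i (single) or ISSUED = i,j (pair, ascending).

c0: i0 ld.MEM  RAW r5
c1: i1&i2 or.ALU;st.MEM  2-wide
c2: i3&i4 sub.ALU;mul.MUL  2-wide
c3: i5 st.MEM  no-port MEM/MUL
c4: i6&i7 mulh.MUL;and.ALU  2-wide

ISSUED = 5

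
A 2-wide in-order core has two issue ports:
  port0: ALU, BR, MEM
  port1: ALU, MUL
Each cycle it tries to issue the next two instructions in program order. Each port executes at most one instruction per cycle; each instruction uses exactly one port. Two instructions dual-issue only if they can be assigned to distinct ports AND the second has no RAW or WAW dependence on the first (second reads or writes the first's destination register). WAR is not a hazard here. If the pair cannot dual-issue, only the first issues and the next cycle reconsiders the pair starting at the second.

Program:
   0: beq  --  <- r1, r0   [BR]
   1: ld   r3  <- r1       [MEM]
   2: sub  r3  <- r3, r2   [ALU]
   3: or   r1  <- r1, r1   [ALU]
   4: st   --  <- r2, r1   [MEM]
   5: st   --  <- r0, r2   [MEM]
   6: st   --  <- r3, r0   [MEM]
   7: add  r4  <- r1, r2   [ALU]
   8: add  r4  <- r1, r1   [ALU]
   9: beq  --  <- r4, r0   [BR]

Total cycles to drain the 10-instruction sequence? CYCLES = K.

t=0 i0:beq ; no-port BR/MEM
t=1 i1:ld ; RAW+WAW r3
t=2 i2+i3:sub+or ; dual
t=3 i4:st ; no-port MEM/MEM
t=4 i5:st ; no-port MEM/MEM
t=5 i6+i7:st+add ; dual
t=6 i8:add ; RAW r4
t=7 i9:beq ; tail

CYCLES = 8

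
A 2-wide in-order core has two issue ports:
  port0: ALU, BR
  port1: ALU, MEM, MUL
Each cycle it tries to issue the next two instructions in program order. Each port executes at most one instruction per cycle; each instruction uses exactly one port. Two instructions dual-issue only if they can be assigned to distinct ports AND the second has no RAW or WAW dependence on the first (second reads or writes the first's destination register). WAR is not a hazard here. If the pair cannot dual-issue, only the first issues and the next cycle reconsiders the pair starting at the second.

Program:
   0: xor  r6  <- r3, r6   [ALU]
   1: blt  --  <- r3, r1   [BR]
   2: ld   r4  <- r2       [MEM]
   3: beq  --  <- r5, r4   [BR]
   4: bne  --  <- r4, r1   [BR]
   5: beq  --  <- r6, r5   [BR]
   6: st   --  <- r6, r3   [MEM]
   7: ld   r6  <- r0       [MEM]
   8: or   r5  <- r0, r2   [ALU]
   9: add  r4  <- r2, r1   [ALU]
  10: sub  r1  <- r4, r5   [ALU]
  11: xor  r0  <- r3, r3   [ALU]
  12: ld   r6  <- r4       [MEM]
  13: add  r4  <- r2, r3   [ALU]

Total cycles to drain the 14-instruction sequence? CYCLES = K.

CYCLES = 9

c0: i0/i1 xor;blt  2-wide
c1: i2 ld  RAW r4
c2: i3 beq  no-port BR/BR
c3: i4 bne  no-port BR/BR
c4: i5/i6 beq;st  2-wide
c5: i7/i8 ld;or  2-wide
c6: i9 add  RAW r4
c7: i10/i11 sub;xor  2-wide
c8: i12/i13 ld;add  2-wide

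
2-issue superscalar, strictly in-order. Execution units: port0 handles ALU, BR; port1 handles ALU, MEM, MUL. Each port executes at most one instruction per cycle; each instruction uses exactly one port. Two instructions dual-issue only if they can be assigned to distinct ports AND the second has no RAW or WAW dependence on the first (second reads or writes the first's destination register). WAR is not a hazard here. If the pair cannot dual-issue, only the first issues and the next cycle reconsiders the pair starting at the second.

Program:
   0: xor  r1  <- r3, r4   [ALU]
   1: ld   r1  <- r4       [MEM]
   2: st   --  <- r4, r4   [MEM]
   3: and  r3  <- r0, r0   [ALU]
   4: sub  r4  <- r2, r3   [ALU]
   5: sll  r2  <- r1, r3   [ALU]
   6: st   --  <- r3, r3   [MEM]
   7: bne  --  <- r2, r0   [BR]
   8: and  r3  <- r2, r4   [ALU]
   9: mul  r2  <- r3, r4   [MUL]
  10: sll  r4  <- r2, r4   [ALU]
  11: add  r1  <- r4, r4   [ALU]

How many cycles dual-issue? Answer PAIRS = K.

0. xor.ALU @i0  | WAW r1
1. ld.MEM @i1  | no-port MEM/MEM
2. st.MEM/and.ALU @i2+i3  | dual
3. sub.ALU/sll.ALU @i4+i5  | dual
4. st.MEM/bne.BR @i6+i7  | dual
5. and.ALU @i8  | RAW r3
6. mul.MUL @i9  | RAW r2
7. sll.ALU @i10  | RAW r4
8. add.ALU @i11  | tail

PAIRS = 3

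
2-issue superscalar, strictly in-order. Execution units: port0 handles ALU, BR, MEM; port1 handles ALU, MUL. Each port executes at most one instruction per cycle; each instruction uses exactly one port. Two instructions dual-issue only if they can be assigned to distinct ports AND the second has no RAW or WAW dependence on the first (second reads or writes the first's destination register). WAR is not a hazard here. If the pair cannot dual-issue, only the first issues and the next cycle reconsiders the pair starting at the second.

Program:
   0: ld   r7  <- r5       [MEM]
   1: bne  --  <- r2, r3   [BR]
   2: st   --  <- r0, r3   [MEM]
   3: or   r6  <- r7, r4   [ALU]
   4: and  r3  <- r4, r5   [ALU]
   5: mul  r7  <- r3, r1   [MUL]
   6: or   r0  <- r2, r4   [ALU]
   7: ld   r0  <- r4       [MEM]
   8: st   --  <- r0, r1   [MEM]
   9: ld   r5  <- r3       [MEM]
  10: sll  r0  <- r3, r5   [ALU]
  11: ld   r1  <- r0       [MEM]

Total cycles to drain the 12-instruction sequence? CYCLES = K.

0. ld @i0  | no-port MEM/BR
1. bne @i1  | no-port BR/MEM
2. st or @i2/i3  | dual
3. and @i4  | RAW r3
4. mul or @i5/i6  | dual
5. ld @i7  | no-port MEM/MEM
6. st @i8  | no-port MEM/MEM
7. ld @i9  | RAW r5
8. sll @i10  | RAW r0
9. ld @i11  | tail

CYCLES = 10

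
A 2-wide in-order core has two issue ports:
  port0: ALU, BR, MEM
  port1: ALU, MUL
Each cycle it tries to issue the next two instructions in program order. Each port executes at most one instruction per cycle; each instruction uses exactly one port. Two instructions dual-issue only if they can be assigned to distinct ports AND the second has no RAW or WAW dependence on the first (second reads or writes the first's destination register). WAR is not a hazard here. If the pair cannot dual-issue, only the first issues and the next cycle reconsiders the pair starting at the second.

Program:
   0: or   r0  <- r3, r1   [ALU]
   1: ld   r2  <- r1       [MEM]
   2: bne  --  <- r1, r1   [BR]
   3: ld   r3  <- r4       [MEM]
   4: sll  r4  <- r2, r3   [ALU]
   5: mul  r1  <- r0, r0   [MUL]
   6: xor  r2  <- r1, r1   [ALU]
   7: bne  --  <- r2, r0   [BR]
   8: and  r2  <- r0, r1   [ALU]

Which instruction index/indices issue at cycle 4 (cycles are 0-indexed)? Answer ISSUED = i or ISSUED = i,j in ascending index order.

0. or;ld @i0/i1  | pair
1. bne @i2  | no-port BR/MEM
2. ld @i3  | RAW r3
3. sll;mul @i4/i5  | pair
4. xor @i6  | RAW r2
5. bne;and @i7/i8  | pair

ISSUED = 6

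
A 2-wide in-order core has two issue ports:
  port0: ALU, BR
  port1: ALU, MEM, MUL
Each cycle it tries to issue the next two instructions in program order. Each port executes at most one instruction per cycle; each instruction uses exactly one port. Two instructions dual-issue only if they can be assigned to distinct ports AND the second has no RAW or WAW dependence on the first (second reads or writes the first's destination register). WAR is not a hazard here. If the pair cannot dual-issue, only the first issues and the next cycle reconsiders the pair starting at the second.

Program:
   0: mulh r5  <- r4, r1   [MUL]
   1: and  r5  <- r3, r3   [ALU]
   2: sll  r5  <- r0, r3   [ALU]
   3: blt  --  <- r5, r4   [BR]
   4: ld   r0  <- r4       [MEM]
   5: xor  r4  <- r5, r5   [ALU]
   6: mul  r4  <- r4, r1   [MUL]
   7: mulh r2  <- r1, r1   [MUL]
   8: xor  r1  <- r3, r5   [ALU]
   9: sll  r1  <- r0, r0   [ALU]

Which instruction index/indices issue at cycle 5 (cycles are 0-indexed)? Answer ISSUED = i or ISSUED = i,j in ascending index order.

#0 head=0: mulh i0 WAW r5
#1 head=1: and i1 WAW r5
#2 head=2: sll i2 RAW r5
#3 head=3: blt/ld i3+i4 dual
#4 head=5: xor i5 RAW+WAW r4
#5 head=6: mul i6 no-port MUL/MUL
#6 head=7: mulh/xor i7+i8 dual
#7 head=9: sll i9 tail

ISSUED = 6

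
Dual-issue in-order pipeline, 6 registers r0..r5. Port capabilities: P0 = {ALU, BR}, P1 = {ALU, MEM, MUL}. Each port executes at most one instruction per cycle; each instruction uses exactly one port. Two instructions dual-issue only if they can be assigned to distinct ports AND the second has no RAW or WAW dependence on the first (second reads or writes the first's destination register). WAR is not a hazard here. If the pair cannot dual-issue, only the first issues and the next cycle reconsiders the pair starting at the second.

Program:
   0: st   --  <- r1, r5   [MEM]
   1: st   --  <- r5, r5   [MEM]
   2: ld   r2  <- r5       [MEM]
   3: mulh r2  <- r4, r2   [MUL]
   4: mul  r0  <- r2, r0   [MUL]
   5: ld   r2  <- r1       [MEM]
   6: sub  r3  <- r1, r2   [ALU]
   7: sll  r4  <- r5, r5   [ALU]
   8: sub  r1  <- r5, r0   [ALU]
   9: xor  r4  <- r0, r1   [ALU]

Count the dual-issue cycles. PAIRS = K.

#0 head=0: st.MEM i0 no-port MEM/MEM
#1 head=1: st.MEM i1 no-port MEM/MEM
#2 head=2: ld.MEM i2 no-port MEM/MUL
#3 head=3: mulh.MUL i3 no-port MUL/MUL
#4 head=4: mul.MUL i4 no-port MUL/MEM
#5 head=5: ld.MEM i5 RAW r2
#6 head=6: sub.ALU+sll.ALU i6+i7 2-wide
#7 head=8: sub.ALU i8 RAW r1
#8 head=9: xor.ALU i9 tail

PAIRS = 1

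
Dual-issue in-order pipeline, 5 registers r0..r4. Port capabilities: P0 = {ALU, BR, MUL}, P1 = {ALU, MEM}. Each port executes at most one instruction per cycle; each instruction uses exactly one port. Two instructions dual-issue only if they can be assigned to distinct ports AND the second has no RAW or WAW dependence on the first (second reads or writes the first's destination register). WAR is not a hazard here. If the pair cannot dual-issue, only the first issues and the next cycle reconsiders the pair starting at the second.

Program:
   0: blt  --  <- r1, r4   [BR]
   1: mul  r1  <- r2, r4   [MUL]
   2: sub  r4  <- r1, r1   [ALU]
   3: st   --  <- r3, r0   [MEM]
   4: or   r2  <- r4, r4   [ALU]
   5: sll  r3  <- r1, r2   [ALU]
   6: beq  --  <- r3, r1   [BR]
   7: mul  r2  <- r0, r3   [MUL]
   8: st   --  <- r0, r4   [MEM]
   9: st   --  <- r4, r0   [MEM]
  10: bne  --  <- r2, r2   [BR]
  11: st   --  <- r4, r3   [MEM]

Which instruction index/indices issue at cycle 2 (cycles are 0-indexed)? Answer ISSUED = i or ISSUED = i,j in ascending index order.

ISSUED = 2,3

t=0 i0:blt ; no-port BR/MUL
t=1 i1:mul ; RAW r1
t=2 i2,i3:sub;st ; pair
t=3 i4:or ; RAW r2
t=4 i5:sll ; RAW r3
t=5 i6:beq ; no-port BR/MUL
t=6 i7,i8:mul;st ; pair
t=7 i9,i10:st;bne ; pair
t=8 i11:st ; tail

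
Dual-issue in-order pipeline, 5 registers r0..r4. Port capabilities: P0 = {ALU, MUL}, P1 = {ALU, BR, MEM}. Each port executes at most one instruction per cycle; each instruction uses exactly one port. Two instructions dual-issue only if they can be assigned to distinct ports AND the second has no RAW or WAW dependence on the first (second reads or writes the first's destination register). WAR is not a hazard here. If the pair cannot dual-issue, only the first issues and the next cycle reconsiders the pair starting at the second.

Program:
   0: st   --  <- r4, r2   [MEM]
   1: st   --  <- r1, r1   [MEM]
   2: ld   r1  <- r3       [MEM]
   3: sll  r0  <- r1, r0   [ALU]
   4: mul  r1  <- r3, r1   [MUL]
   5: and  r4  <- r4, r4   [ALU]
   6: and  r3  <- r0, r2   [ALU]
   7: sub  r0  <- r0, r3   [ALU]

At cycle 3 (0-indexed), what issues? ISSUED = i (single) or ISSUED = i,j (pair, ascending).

ISSUED = 3,4

t=0 i0:st.MEM ; no-port MEM/MEM
t=1 i1:st.MEM ; no-port MEM/MEM
t=2 i2:ld.MEM ; RAW r1
t=3 i3,i4:sll.ALU;mul.MUL ; 2-wide
t=4 i5,i6:and.ALU;and.ALU ; 2-wide
t=5 i7:sub.ALU ; tail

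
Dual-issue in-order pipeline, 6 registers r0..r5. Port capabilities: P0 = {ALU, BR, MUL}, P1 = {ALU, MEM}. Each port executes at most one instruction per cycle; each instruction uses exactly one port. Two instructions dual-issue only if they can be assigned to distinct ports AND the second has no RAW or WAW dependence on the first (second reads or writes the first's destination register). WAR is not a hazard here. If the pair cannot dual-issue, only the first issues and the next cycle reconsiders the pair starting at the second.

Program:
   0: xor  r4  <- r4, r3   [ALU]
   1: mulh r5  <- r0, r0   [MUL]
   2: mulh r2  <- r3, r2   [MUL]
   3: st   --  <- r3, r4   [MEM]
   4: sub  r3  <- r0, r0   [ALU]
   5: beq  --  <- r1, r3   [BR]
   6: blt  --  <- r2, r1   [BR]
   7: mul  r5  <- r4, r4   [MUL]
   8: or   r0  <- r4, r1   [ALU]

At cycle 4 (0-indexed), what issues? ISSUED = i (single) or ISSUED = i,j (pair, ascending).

c0: i0+i1 xor/mulh  pair
c1: i2+i3 mulh/st  pair
c2: i4 sub  RAW r3
c3: i5 beq  no-port BR/BR
c4: i6 blt  no-port BR/MUL
c5: i7+i8 mul/or  pair

ISSUED = 6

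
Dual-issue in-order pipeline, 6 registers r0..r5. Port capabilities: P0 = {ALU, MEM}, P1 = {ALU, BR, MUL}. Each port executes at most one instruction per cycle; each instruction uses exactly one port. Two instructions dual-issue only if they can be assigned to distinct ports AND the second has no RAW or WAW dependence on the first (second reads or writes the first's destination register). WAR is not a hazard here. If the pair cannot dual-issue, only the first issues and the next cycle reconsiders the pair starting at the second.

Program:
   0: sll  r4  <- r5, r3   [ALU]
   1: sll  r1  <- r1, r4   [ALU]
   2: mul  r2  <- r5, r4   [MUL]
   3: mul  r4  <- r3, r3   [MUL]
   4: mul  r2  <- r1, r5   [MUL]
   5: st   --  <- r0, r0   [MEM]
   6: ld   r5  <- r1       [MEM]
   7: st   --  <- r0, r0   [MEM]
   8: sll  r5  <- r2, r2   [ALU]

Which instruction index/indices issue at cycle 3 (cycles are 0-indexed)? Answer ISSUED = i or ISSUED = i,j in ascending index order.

ISSUED = 4,5

[0] i0  sll  -- RAW r4
[1] i1,i2  sll mul  -- dual
[2] i3  mul  -- no-port MUL/MUL
[3] i4,i5  mul st  -- dual
[4] i6  ld  -- no-port MEM/MEM
[5] i7,i8  st sll  -- dual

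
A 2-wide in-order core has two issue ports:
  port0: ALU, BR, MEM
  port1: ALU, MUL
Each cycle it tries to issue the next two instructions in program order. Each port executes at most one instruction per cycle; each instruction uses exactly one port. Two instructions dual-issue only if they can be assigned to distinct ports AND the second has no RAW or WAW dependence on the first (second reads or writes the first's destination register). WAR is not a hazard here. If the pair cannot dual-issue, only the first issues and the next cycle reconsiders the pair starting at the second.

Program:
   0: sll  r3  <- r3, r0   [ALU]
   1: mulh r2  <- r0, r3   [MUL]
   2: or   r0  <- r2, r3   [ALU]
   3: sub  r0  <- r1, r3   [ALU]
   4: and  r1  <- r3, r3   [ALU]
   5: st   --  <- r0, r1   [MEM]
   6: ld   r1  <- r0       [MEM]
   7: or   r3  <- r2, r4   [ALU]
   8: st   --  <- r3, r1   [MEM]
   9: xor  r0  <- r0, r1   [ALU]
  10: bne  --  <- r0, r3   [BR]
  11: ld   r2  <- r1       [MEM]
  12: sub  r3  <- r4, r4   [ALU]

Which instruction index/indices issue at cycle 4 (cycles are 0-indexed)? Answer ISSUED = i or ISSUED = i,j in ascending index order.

ISSUED = 5

c0: i0 sll  RAW r3
c1: i1 mulh  RAW r2
c2: i2 or  WAW r0
c3: i3,i4 sub/and  dual
c4: i5 st  no-port MEM/MEM
c5: i6,i7 ld/or  dual
c6: i8,i9 st/xor  dual
c7: i10 bne  no-port BR/MEM
c8: i11,i12 ld/sub  dual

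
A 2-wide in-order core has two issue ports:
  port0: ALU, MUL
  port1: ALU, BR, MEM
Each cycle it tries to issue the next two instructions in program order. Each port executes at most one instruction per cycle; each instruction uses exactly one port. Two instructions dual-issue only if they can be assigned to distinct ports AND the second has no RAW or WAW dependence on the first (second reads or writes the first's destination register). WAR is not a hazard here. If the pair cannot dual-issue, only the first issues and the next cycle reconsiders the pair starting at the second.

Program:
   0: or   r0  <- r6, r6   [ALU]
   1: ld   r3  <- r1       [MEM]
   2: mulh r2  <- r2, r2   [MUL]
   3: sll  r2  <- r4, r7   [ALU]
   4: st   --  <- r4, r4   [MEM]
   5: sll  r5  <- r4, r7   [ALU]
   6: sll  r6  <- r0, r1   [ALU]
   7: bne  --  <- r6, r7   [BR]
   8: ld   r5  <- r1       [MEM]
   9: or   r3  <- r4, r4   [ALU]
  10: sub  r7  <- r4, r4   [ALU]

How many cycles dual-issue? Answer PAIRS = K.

PAIRS = 4

  cy0 -> i0,i1 (or/ld) pair
  cy1 -> i2 (mulh) WAW r2
  cy2 -> i3,i4 (sll/st) pair
  cy3 -> i5,i6 (sll/sll) pair
  cy4 -> i7 (bne) no-port BR/MEM
  cy5 -> i8,i9 (ld/or) pair
  cy6 -> i10 (sub) tail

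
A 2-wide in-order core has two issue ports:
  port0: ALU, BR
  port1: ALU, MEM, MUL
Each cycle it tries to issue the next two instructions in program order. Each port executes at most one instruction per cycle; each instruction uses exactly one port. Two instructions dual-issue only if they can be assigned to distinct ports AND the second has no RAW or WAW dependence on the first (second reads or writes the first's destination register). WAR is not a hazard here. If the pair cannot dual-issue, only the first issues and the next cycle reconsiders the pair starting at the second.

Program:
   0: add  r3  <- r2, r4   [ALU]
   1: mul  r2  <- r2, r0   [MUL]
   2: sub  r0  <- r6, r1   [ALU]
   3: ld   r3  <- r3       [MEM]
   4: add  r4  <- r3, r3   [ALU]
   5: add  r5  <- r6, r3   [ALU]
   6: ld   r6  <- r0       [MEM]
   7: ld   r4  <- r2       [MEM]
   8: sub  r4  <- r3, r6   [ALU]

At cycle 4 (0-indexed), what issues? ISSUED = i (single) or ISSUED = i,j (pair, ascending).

c0: i0&i1 add.ALU/mul.MUL  dual
c1: i2&i3 sub.ALU/ld.MEM  dual
c2: i4&i5 add.ALU/add.ALU  dual
c3: i6 ld.MEM  no-port MEM/MEM
c4: i7 ld.MEM  WAW r4
c5: i8 sub.ALU  tail

ISSUED = 7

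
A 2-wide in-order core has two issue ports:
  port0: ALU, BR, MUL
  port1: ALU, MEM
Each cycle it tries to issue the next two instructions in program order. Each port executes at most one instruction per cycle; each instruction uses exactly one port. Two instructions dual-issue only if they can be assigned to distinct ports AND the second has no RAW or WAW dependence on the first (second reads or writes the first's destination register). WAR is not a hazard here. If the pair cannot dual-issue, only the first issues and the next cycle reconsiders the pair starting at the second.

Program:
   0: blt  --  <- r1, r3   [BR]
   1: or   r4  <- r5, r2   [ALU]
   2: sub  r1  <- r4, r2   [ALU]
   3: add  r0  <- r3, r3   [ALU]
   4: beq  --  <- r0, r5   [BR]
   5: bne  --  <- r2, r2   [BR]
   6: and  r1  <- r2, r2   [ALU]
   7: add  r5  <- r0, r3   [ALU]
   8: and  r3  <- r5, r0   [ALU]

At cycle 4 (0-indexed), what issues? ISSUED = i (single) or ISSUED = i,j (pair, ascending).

ISSUED = 7

t=0 i0,i1:blt or ; dual
t=1 i2,i3:sub add ; dual
t=2 i4:beq ; no-port BR/BR
t=3 i5,i6:bne and ; dual
t=4 i7:add ; RAW r5
t=5 i8:and ; tail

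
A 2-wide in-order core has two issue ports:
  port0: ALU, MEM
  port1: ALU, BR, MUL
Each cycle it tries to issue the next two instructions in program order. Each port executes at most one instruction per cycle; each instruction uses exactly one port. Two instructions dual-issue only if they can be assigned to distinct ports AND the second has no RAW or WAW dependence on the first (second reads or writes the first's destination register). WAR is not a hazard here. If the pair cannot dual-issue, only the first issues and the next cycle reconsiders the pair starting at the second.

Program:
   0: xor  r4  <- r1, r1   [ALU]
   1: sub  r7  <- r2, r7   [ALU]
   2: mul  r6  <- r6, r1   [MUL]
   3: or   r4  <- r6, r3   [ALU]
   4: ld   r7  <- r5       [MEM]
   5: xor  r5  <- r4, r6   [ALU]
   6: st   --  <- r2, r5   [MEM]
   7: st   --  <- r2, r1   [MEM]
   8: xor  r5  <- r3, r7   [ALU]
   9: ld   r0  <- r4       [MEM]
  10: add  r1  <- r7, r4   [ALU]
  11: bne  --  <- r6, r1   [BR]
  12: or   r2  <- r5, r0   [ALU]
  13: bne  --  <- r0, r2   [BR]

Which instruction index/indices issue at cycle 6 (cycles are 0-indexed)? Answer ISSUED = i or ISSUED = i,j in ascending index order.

c0: i0/i1 xor;sub  dual
c1: i2 mul  RAW r6
c2: i3/i4 or;ld  dual
c3: i5 xor  RAW r5
c4: i6 st  no-port MEM/MEM
c5: i7/i8 st;xor  dual
c6: i9/i10 ld;add  dual
c7: i11/i12 bne;or  dual
c8: i13 bne  tail

ISSUED = 9,10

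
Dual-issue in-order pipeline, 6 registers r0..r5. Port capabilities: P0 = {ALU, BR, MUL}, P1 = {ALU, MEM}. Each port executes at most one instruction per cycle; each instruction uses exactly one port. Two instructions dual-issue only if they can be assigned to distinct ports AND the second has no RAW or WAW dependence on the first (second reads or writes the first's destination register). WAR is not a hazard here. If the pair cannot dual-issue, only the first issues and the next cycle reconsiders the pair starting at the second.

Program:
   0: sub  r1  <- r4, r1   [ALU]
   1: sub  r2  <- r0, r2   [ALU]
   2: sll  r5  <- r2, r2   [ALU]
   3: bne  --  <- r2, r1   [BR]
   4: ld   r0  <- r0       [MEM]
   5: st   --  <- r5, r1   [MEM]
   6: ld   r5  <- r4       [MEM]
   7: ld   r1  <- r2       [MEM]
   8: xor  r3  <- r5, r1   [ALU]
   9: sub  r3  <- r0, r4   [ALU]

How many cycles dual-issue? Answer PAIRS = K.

PAIRS = 2

[0] i0&i1  sub;sub  -- pair
[1] i2&i3  sll;bne  -- pair
[2] i4  ld  -- no-port MEM/MEM
[3] i5  st  -- no-port MEM/MEM
[4] i6  ld  -- no-port MEM/MEM
[5] i7  ld  -- RAW r1
[6] i8  xor  -- WAW r3
[7] i9  sub  -- tail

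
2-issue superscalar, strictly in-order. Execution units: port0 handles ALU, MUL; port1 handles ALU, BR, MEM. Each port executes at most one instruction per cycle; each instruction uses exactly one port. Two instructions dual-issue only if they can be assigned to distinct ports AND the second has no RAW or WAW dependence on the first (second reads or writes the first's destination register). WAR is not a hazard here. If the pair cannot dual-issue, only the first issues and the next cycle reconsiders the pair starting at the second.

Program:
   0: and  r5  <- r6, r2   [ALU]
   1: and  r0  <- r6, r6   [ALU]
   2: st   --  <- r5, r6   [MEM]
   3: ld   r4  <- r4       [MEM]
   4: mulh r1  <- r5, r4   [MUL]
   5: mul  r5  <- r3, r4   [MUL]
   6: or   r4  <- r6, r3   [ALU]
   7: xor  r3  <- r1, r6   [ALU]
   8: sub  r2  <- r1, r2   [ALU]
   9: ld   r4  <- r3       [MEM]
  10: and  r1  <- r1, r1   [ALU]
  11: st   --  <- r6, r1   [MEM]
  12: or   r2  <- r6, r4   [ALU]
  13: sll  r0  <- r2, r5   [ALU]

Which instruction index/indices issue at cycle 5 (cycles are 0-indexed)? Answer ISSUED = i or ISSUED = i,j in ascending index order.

ISSUED = 7,8

  cy0 -> i0&i1 (and;and) dual
  cy1 -> i2 (st) no-port MEM/MEM
  cy2 -> i3 (ld) RAW r4
  cy3 -> i4 (mulh) no-port MUL/MUL
  cy4 -> i5&i6 (mul;or) dual
  cy5 -> i7&i8 (xor;sub) dual
  cy6 -> i9&i10 (ld;and) dual
  cy7 -> i11&i12 (st;or) dual
  cy8 -> i13 (sll) tail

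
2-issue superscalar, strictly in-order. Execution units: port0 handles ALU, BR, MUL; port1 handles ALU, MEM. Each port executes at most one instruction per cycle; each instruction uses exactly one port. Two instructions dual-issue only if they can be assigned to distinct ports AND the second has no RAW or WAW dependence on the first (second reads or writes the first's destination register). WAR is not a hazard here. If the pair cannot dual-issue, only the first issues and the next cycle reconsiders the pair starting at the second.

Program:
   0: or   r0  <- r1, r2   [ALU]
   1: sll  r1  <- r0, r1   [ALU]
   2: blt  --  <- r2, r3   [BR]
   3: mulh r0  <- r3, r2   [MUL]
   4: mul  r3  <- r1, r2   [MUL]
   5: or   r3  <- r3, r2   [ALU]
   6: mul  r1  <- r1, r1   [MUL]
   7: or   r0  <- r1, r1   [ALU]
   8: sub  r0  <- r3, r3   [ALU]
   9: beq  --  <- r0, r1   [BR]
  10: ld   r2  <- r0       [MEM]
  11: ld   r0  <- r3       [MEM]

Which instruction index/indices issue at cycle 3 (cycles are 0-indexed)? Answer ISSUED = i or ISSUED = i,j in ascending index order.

  cy0 -> i0 (or.ALU) RAW r0
  cy1 -> i1+i2 (sll.ALU/blt.BR) 2-wide
  cy2 -> i3 (mulh.MUL) no-port MUL/MUL
  cy3 -> i4 (mul.MUL) RAW+WAW r3
  cy4 -> i5+i6 (or.ALU/mul.MUL) 2-wide
  cy5 -> i7 (or.ALU) WAW r0
  cy6 -> i8 (sub.ALU) RAW r0
  cy7 -> i9+i10 (beq.BR/ld.MEM) 2-wide
  cy8 -> i11 (ld.MEM) tail

ISSUED = 4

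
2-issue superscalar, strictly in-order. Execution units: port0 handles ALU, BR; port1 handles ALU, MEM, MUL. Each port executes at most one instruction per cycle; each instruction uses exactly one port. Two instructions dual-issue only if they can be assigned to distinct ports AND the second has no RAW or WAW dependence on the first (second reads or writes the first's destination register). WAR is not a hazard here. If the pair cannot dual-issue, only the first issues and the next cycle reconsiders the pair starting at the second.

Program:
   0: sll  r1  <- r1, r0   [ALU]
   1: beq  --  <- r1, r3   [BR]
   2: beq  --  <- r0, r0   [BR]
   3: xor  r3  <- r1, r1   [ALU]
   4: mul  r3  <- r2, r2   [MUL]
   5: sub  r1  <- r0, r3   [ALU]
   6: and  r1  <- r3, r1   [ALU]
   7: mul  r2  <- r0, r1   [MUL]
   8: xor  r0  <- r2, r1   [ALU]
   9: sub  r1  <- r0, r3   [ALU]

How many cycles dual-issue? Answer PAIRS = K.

c0: i0 sll  RAW r1
c1: i1 beq  no-port BR/BR
c2: i2,i3 beq xor  2-wide
c3: i4 mul  RAW r3
c4: i5 sub  RAW+WAW r1
c5: i6 and  RAW r1
c6: i7 mul  RAW r2
c7: i8 xor  RAW r0
c8: i9 sub  tail

PAIRS = 1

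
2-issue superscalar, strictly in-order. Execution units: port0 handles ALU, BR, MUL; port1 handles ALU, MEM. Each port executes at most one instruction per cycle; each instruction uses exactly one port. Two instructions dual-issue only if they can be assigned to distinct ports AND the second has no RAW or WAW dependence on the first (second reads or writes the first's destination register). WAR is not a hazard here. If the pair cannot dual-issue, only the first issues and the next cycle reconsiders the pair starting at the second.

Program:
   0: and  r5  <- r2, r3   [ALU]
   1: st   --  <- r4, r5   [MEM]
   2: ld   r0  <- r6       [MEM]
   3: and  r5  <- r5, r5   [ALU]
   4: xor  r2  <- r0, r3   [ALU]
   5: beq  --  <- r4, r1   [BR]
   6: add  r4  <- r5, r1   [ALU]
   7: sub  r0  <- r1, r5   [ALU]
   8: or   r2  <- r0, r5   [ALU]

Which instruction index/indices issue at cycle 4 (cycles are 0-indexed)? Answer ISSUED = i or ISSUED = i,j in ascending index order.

ISSUED = 6,7

0. and @i0  | RAW r5
1. st @i1  | no-port MEM/MEM
2. ld and @i2&i3  | 2-wide
3. xor beq @i4&i5  | 2-wide
4. add sub @i6&i7  | 2-wide
5. or @i8  | tail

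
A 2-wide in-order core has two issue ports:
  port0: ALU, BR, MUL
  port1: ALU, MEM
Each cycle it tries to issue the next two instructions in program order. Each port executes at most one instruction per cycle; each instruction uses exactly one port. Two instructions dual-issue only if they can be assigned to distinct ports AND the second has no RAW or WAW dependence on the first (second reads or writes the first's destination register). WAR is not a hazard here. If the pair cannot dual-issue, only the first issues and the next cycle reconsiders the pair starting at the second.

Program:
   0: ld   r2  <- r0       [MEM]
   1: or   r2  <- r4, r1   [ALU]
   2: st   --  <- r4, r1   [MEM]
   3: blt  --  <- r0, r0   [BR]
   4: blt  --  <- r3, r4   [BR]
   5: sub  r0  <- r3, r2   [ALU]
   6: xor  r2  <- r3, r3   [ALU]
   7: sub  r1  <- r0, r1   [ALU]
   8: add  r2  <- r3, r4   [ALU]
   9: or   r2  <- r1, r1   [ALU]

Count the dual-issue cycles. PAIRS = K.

PAIRS = 3

[0] i0  ld.MEM  -- WAW r2
[1] i1&i2  or.ALU st.MEM  -- 2-wide
[2] i3  blt.BR  -- no-port BR/BR
[3] i4&i5  blt.BR sub.ALU  -- 2-wide
[4] i6&i7  xor.ALU sub.ALU  -- 2-wide
[5] i8  add.ALU  -- WAW r2
[6] i9  or.ALU  -- tail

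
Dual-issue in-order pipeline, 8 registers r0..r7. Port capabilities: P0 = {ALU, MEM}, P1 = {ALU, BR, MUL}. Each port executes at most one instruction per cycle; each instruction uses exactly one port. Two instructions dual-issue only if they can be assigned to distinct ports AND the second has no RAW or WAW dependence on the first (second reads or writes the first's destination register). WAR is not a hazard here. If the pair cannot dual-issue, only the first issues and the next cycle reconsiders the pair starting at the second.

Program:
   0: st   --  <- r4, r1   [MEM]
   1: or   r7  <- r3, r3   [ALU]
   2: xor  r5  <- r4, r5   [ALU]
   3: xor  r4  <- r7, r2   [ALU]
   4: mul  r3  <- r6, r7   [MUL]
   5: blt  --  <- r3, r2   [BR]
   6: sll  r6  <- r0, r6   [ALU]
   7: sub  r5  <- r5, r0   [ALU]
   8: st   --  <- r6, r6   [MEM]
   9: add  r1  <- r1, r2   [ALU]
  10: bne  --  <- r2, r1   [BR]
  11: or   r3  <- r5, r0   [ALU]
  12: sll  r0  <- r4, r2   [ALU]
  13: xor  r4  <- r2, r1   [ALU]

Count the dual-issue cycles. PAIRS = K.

PAIRS = 6

t=0 i0+i1:st.MEM or.ALU ; dual
t=1 i2+i3:xor.ALU xor.ALU ; dual
t=2 i4:mul.MUL ; no-port MUL/BR
t=3 i5+i6:blt.BR sll.ALU ; dual
t=4 i7+i8:sub.ALU st.MEM ; dual
t=5 i9:add.ALU ; RAW r1
t=6 i10+i11:bne.BR or.ALU ; dual
t=7 i12+i13:sll.ALU xor.ALU ; dual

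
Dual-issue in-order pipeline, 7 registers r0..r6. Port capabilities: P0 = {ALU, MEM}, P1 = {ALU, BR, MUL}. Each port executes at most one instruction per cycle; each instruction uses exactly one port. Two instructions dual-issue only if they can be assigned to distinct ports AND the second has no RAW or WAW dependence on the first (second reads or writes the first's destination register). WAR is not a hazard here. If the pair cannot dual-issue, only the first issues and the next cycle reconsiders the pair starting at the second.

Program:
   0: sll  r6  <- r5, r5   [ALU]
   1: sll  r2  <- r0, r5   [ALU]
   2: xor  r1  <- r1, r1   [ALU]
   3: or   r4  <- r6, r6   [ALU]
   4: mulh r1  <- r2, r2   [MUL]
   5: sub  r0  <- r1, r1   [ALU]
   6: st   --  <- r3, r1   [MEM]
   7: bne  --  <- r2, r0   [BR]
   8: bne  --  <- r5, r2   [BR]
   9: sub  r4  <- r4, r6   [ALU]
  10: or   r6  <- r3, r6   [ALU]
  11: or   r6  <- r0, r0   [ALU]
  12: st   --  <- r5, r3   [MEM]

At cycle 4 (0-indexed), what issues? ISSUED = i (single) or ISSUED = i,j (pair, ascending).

  cy0 -> i0,i1 (sll.ALU+sll.ALU) dual
  cy1 -> i2,i3 (xor.ALU+or.ALU) dual
  cy2 -> i4 (mulh.MUL) RAW r1
  cy3 -> i5,i6 (sub.ALU+st.MEM) dual
  cy4 -> i7 (bne.BR) no-port BR/BR
  cy5 -> i8,i9 (bne.BR+sub.ALU) dual
  cy6 -> i10 (or.ALU) WAW r6
  cy7 -> i11,i12 (or.ALU+st.MEM) dual

ISSUED = 7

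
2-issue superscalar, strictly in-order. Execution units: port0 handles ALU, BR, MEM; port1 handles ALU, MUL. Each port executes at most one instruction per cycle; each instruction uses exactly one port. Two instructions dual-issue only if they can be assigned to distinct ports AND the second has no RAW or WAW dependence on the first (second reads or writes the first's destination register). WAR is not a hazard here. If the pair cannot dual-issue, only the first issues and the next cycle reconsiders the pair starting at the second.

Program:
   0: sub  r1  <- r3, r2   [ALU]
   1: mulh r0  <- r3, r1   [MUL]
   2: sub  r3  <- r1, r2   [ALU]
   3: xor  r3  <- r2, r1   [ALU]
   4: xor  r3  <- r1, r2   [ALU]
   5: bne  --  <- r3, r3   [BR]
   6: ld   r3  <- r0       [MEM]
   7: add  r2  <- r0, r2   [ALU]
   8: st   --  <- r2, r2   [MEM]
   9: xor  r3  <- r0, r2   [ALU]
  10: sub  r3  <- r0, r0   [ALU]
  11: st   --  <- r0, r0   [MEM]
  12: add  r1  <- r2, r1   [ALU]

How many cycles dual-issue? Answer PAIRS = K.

PAIRS = 4

0. sub @i0  | RAW r1
1. mulh;sub @i1+i2  | dual
2. xor @i3  | WAW r3
3. xor @i4  | RAW r3
4. bne @i5  | no-port BR/MEM
5. ld;add @i6+i7  | dual
6. st;xor @i8+i9  | dual
7. sub;st @i10+i11  | dual
8. add @i12  | tail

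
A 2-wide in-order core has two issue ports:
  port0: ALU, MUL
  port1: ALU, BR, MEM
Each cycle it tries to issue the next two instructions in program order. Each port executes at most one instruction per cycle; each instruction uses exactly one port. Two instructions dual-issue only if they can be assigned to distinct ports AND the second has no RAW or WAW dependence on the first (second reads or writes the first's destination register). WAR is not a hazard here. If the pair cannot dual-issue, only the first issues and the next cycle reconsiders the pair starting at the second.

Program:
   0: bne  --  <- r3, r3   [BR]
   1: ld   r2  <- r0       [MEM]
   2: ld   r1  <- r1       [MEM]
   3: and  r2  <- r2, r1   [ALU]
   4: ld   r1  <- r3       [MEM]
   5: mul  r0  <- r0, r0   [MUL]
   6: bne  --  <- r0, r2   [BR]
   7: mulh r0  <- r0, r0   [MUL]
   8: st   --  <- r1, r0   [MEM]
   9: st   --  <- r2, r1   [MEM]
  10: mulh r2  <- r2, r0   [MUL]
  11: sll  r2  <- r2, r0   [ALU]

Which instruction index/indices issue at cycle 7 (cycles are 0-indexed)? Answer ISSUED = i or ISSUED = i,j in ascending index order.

ISSUED = 9,10

c0: i0 bne  no-port BR/MEM
c1: i1 ld  no-port MEM/MEM
c2: i2 ld  RAW r1
c3: i3+i4 and;ld  pair
c4: i5 mul  RAW r0
c5: i6+i7 bne;mulh  pair
c6: i8 st  no-port MEM/MEM
c7: i9+i10 st;mulh  pair
c8: i11 sll  tail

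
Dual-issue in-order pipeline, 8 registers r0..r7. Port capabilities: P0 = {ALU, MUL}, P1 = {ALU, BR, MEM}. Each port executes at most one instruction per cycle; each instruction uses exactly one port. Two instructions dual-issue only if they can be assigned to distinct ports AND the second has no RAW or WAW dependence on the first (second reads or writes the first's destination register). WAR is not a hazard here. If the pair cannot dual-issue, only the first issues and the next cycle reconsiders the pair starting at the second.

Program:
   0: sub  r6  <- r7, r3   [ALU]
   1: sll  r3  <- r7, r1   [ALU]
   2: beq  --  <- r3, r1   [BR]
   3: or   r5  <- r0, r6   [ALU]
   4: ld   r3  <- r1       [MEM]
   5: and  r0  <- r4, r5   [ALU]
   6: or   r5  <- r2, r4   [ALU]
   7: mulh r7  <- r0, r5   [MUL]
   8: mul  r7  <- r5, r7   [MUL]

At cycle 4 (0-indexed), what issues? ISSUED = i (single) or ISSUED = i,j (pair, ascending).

[0] i0/i1  sub+sll  -- 2-wide
[1] i2/i3  beq+or  -- 2-wide
[2] i4/i5  ld+and  -- 2-wide
[3] i6  or  -- RAW r5
[4] i7  mulh  -- no-port MUL/MUL
[5] i8  mul  -- tail

ISSUED = 7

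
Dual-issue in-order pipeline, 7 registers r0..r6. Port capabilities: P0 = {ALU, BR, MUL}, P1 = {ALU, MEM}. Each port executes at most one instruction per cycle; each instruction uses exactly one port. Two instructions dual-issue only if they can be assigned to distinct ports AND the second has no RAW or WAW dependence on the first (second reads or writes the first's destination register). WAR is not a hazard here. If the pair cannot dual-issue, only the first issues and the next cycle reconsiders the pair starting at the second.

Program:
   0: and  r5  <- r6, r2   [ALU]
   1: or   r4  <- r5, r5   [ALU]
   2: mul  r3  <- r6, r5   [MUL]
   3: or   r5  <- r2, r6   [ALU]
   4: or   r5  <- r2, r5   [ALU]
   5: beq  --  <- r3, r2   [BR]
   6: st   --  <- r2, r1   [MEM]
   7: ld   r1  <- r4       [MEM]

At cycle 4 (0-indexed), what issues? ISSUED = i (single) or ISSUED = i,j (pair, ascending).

ISSUED = 6

#0 head=0: and.ALU i0 RAW r5
#1 head=1: or.ALU+mul.MUL i1+i2 pair
#2 head=3: or.ALU i3 RAW+WAW r5
#3 head=4: or.ALU+beq.BR i4+i5 pair
#4 head=6: st.MEM i6 no-port MEM/MEM
#5 head=7: ld.MEM i7 tail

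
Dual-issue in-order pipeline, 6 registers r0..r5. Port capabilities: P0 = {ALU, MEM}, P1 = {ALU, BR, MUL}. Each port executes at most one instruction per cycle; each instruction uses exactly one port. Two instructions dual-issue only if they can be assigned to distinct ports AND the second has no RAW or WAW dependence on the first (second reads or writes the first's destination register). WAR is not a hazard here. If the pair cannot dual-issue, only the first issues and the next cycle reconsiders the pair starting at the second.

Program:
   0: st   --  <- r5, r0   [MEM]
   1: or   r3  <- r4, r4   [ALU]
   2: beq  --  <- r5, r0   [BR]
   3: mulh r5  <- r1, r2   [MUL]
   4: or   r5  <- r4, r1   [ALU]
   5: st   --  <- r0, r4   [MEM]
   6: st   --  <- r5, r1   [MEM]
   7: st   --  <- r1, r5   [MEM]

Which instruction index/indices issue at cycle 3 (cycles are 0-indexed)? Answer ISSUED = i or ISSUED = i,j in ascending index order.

ISSUED = 4,5

c0: i0/i1 st/or  pair
c1: i2 beq  no-port BR/MUL
c2: i3 mulh  WAW r5
c3: i4/i5 or/st  pair
c4: i6 st  no-port MEM/MEM
c5: i7 st  tail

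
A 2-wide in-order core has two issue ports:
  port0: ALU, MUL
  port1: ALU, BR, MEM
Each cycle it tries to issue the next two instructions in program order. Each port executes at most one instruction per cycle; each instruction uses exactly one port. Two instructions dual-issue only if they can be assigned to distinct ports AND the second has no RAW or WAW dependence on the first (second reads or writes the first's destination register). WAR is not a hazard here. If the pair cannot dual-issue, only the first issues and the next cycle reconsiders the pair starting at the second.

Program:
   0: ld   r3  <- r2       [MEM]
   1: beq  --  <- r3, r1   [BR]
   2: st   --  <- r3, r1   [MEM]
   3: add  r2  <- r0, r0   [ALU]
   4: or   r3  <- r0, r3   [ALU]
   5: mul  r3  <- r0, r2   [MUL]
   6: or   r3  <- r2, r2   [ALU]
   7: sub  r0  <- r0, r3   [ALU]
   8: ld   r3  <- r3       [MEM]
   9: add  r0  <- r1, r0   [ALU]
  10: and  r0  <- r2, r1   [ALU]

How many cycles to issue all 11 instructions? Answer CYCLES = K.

#0 head=0: ld.MEM i0 no-port MEM/BR
#1 head=1: beq.BR i1 no-port BR/MEM
#2 head=2: st.MEM+add.ALU i2&i3 pair
#3 head=4: or.ALU i4 WAW r3
#4 head=5: mul.MUL i5 WAW r3
#5 head=6: or.ALU i6 RAW r3
#6 head=7: sub.ALU+ld.MEM i7&i8 pair
#7 head=9: add.ALU i9 WAW r0
#8 head=10: and.ALU i10 tail

CYCLES = 9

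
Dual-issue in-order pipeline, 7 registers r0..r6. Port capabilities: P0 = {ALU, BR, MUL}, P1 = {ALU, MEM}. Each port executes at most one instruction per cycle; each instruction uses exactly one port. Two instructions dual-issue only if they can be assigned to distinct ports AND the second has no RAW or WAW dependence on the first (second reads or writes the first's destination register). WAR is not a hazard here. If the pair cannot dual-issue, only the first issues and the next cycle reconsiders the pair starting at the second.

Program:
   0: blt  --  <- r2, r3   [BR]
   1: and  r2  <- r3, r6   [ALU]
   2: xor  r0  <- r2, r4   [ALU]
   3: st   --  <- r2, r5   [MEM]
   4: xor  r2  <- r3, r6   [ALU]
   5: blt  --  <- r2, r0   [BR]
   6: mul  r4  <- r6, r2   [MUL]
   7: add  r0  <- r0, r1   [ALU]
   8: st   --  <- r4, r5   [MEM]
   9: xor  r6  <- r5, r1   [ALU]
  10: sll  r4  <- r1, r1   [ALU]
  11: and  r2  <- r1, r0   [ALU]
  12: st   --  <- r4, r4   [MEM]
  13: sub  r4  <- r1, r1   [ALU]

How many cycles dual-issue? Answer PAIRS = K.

  cy0 -> i0/i1 (blt.BR/and.ALU) dual
  cy1 -> i2/i3 (xor.ALU/st.MEM) dual
  cy2 -> i4 (xor.ALU) RAW r2
  cy3 -> i5 (blt.BR) no-port BR/MUL
  cy4 -> i6/i7 (mul.MUL/add.ALU) dual
  cy5 -> i8/i9 (st.MEM/xor.ALU) dual
  cy6 -> i10/i11 (sll.ALU/and.ALU) dual
  cy7 -> i12/i13 (st.MEM/sub.ALU) dual

PAIRS = 6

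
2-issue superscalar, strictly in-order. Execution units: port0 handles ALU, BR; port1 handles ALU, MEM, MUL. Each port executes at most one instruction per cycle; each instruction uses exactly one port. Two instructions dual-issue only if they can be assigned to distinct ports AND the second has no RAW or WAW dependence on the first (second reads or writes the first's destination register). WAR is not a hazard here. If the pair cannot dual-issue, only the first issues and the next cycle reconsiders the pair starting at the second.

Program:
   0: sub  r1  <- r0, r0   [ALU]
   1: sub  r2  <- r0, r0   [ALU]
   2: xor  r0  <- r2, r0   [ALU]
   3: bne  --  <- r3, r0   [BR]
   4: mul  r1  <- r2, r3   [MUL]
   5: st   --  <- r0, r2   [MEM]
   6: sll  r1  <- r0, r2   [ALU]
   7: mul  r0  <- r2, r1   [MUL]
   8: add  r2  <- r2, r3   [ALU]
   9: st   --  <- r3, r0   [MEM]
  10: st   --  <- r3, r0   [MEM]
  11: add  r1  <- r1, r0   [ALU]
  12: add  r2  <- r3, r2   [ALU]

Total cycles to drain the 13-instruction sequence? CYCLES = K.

CYCLES = 8

0. sub.ALU;sub.ALU @i0+i1  | dual
1. xor.ALU @i2  | RAW r0
2. bne.BR;mul.MUL @i3+i4  | dual
3. st.MEM;sll.ALU @i5+i6  | dual
4. mul.MUL;add.ALU @i7+i8  | dual
5. st.MEM @i9  | no-port MEM/MEM
6. st.MEM;add.ALU @i10+i11  | dual
7. add.ALU @i12  | tail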